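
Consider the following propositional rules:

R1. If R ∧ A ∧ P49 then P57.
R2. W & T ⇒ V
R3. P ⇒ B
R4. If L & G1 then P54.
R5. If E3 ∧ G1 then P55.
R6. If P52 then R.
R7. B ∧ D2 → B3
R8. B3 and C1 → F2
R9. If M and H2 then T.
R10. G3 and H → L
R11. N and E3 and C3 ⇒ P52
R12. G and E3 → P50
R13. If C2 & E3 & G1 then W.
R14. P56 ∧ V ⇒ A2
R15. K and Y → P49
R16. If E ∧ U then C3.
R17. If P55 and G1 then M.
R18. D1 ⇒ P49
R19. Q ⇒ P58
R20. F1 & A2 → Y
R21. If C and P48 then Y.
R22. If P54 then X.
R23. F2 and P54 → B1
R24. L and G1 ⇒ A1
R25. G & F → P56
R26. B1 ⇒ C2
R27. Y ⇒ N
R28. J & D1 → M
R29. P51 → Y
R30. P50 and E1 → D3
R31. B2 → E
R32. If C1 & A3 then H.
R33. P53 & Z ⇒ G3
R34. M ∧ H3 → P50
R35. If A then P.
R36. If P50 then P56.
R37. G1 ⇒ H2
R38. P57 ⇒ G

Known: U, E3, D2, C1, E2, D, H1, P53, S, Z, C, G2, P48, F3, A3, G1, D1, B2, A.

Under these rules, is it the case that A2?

P55  (by R5: E3, G1)
M  (by R17: P55, G1)
P49  (by R18: D1)
Y  (by R21: C, P48)
N  (by R27: Y)
E  (by R31: B2)
H  (by R32: C1, A3)
G3  (by R33: P53, Z)
P  (by R35: A)
H2  (by R37: G1)
B  (by R3: P)
B3  (by R7: B, D2)
F2  (by R8: B3, C1)
T  (by R9: M, H2)
L  (by R10: G3, H)
C3  (by R16: E, U)
P54  (by R4: L, G1)
P52  (by R11: N, E3, C3)
B1  (by R23: F2, P54)
C2  (by R26: B1)
R  (by R6: P52)
W  (by R13: C2, E3, G1)
P57  (by R1: R, A, P49)
V  (by R2: W, T)
G  (by R38: P57)
P50  (by R12: G, E3)
P56  (by R36: P50)
A2  (by R14: P56, V)

Yes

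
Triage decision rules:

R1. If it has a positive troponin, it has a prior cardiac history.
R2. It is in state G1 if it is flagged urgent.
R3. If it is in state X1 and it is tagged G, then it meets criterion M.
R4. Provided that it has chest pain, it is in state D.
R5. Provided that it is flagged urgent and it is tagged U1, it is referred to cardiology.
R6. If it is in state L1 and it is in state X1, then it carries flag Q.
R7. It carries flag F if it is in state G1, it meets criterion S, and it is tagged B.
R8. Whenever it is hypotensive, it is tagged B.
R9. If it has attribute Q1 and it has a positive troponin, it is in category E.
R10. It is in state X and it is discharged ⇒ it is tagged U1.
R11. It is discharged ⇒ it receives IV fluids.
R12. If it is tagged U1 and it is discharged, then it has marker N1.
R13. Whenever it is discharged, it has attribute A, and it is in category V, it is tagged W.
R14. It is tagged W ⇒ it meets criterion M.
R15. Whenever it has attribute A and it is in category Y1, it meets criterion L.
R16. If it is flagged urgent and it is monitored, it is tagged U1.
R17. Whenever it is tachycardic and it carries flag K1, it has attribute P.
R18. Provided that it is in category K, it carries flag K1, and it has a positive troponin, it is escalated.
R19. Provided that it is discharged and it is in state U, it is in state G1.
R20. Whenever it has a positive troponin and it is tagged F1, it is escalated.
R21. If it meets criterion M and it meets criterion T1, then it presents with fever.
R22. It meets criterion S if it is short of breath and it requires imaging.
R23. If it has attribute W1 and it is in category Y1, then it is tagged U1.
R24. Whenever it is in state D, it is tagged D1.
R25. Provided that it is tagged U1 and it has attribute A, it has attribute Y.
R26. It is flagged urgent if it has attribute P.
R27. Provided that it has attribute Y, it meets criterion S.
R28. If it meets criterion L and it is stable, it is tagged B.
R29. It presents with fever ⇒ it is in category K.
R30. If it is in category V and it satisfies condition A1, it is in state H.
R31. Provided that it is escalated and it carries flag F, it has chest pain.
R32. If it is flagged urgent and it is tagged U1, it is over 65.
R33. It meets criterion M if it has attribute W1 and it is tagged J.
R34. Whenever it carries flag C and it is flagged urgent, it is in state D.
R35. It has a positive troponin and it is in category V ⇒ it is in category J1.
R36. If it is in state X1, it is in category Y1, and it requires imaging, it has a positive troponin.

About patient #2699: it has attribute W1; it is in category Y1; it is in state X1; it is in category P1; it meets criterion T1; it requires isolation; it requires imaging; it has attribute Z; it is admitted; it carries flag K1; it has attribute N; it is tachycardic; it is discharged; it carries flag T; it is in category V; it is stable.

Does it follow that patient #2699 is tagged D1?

Forward chaining from the given facts derives: receives IV fluids, has attribute P, is tagged U1, is flagged urgent, is over 65, has a positive troponin, has a prior cardiac history, is in state G1, is referred to cardiology, has marker N1, is in category J1.
The only rule concluding "it is tagged D1" is R24, which needs "it is in state D"; that is never established.

No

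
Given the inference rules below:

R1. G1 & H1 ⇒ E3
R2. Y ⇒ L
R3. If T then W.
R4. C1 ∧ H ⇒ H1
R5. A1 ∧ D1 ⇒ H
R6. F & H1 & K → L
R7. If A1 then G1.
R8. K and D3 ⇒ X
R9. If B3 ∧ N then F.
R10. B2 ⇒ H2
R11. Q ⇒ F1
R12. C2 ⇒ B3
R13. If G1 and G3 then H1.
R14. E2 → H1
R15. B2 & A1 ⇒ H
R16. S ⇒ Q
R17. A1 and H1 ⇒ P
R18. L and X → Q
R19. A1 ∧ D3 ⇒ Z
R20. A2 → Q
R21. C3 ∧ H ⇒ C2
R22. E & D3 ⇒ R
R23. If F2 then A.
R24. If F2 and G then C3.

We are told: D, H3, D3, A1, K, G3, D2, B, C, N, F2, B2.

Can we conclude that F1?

No

Forward chaining from the given facts derives: G1, X, H2, H1, H, P, Z, A, E3.
The only rule concluding F1 is R11, which needs Q; that is never established.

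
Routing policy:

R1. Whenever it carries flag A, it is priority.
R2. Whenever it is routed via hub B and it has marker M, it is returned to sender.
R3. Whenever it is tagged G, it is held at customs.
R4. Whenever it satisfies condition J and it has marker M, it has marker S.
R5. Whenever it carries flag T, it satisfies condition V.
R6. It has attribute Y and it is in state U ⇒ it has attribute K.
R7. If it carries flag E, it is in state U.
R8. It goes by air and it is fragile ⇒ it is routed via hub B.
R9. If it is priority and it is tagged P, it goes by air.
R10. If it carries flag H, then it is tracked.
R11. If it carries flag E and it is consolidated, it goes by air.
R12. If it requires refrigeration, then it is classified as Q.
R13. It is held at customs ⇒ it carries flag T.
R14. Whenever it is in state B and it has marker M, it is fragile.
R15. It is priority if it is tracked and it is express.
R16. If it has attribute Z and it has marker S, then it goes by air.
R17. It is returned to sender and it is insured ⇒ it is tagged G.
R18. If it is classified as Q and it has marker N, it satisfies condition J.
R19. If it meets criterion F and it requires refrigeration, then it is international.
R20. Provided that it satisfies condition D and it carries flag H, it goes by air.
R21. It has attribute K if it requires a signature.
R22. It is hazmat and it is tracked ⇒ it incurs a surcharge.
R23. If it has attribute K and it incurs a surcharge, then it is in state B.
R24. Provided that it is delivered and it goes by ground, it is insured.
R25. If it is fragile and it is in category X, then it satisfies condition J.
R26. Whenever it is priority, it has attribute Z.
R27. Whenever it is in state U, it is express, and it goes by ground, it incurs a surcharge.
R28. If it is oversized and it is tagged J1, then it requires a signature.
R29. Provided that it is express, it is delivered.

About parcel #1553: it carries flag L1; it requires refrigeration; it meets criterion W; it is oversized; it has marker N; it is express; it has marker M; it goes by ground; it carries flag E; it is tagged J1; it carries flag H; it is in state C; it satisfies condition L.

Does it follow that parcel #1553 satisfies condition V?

Yes

By R7 (it carries flag E): it is in state U.
By R10 (it carries flag H): it is tracked.
By R12 (it requires refrigeration): it is classified as Q.
By R15 (it is tracked, it is express): it is priority.
By R18 (it is classified as Q, it has marker N): it satisfies condition J.
By R26 (it is priority): it has attribute Z.
By R27 (it is in state U, it is express, it goes by ground): it incurs a surcharge.
By R28 (it is oversized, it is tagged J1): it requires a signature.
By R29 (it is express): it is delivered.
By R4 (it satisfies condition J, it has marker M): it has marker S.
By R16 (it has attribute Z, it has marker S): it goes by air.
By R21 (it requires a signature): it has attribute K.
By R23 (it has attribute K, it incurs a surcharge): it is in state B.
By R24 (it is delivered, it goes by ground): it is insured.
By R14 (it is in state B, it has marker M): it is fragile.
By R8 (it goes by air, it is fragile): it is routed via hub B.
By R2 (it is routed via hub B, it has marker M): it is returned to sender.
By R17 (it is returned to sender, it is insured): it is tagged G.
By R3 (it is tagged G): it is held at customs.
By R13 (it is held at customs): it carries flag T.
By R5 (it carries flag T): it satisfies condition V.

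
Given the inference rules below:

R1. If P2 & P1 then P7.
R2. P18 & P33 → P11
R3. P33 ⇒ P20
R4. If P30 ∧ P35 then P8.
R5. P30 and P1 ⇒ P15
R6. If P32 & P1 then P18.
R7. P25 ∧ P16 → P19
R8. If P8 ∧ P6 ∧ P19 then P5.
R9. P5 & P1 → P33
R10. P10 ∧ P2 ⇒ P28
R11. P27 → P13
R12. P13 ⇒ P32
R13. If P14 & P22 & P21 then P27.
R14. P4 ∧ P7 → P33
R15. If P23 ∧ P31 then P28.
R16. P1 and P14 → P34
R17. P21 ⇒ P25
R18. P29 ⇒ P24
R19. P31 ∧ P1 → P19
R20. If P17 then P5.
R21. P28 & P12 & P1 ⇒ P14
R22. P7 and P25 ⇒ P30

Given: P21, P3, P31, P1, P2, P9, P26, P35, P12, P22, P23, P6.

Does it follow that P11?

P7  (by R1: P2, P1)
P28  (by R15: P23, P31)
P25  (by R17: P21)
P19  (by R19: P31, P1)
P14  (by R21: P28, P12, P1)
P30  (by R22: P7, P25)
P8  (by R4: P30, P35)
P5  (by R8: P8, P6, P19)
P33  (by R9: P5, P1)
P27  (by R13: P14, P22, P21)
P13  (by R11: P27)
P32  (by R12: P13)
P18  (by R6: P32, P1)
P11  (by R2: P18, P33)

Yes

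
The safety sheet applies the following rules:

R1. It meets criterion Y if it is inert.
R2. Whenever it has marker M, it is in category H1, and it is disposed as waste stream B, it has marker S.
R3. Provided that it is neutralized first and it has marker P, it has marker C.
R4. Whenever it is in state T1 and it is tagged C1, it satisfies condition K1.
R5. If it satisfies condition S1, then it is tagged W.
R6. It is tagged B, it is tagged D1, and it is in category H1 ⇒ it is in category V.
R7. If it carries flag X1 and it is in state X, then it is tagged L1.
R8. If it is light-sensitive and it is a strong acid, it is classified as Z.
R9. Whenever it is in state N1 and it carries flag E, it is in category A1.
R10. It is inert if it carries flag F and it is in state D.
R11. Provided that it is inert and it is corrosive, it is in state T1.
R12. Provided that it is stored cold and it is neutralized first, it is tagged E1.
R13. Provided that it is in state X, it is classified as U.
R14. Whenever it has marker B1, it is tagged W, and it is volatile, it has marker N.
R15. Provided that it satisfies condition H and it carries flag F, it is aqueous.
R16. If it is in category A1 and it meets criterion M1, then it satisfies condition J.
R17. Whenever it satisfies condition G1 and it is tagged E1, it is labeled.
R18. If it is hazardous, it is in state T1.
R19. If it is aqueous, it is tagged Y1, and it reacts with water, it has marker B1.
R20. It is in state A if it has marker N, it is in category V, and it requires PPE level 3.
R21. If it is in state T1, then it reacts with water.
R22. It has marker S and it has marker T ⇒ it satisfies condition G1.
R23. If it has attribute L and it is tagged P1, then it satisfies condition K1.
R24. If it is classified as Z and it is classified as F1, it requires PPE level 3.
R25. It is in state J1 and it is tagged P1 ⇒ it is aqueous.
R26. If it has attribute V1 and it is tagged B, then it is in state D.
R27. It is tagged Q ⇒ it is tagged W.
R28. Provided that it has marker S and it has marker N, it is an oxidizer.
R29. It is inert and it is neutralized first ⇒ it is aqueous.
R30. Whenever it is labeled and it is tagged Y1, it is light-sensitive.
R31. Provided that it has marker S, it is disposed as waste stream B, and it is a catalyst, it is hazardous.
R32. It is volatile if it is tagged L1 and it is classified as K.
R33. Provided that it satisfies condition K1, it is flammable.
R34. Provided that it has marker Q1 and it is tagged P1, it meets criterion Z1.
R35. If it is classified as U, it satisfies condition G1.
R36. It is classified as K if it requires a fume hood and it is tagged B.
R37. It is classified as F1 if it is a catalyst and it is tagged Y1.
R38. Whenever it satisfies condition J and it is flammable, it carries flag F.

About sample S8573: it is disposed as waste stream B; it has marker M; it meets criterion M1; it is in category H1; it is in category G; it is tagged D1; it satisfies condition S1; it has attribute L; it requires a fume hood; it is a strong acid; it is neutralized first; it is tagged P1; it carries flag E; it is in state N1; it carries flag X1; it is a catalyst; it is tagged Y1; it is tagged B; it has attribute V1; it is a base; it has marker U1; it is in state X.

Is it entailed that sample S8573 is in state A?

No

Forward chaining from the given facts derives: has marker S, is tagged W, is in category V, is tagged L1, is in category A1, is classified as U, satisfies condition J, satisfies condition K1, is in state D, is hazardous, is flammable, satisfies condition G1, is classified as K, is classified as F1, carries flag F, is inert, is in state T1, reacts with water, is aqueous, is volatile, meets criterion Y, has marker B1, has marker N, is an oxidizer.
The only rule concluding "it is in state A" is R20, which needs "it requires PPE level 3"; that is never established.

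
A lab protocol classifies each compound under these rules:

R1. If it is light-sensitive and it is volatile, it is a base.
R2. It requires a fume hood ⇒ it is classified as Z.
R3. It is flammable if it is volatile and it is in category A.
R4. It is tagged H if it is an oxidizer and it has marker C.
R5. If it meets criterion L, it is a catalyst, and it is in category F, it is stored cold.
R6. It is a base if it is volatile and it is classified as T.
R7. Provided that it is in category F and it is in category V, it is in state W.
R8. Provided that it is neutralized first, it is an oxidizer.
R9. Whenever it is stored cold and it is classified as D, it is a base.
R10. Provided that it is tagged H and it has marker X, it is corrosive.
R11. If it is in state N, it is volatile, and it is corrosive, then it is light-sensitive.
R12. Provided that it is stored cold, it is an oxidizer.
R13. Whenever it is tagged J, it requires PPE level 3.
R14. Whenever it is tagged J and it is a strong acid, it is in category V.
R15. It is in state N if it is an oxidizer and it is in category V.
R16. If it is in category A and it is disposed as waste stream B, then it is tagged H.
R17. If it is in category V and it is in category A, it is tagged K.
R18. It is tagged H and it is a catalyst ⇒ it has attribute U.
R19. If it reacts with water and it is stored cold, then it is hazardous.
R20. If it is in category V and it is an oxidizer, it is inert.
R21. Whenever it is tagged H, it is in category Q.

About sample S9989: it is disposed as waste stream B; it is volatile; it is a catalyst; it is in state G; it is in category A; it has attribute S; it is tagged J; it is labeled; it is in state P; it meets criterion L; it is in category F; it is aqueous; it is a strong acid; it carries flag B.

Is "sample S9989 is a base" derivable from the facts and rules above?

Forward chaining from the given facts derives: is flammable, is stored cold, is an oxidizer, requires PPE level 3, is in category V, is in state N, is tagged H, is tagged K, has attribute U, is inert, is in category Q, is in state W.
Rules concluding "it is a base": R1 needs "it is light-sensitive"; R6 needs "it is classified as T"; R9 needs "it is classified as D" — none of these are established.

No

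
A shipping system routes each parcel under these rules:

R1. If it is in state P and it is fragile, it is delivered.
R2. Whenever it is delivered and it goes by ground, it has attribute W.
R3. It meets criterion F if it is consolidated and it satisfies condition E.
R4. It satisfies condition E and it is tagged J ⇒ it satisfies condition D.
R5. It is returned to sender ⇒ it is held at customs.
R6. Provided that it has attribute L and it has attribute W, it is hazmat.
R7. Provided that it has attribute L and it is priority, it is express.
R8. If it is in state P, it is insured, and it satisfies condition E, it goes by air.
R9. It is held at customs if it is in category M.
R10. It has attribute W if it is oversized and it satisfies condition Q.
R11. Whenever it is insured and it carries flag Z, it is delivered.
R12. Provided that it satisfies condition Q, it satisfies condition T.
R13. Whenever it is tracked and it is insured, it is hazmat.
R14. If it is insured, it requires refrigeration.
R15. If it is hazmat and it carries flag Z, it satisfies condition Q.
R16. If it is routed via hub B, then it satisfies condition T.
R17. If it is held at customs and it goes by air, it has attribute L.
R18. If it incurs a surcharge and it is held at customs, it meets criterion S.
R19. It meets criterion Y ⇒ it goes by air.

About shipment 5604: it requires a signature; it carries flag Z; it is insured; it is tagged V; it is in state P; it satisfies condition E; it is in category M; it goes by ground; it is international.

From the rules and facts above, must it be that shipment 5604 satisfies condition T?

Yes

By R8 (it is in state P, it is insured, it satisfies condition E): it goes by air.
By R9 (it is in category M): it is held at customs.
By R11 (it is insured, it carries flag Z): it is delivered.
By R17 (it is held at customs, it goes by air): it has attribute L.
By R2 (it is delivered, it goes by ground): it has attribute W.
By R6 (it has attribute L, it has attribute W): it is hazmat.
By R15 (it is hazmat, it carries flag Z): it satisfies condition Q.
By R12 (it satisfies condition Q): it satisfies condition T.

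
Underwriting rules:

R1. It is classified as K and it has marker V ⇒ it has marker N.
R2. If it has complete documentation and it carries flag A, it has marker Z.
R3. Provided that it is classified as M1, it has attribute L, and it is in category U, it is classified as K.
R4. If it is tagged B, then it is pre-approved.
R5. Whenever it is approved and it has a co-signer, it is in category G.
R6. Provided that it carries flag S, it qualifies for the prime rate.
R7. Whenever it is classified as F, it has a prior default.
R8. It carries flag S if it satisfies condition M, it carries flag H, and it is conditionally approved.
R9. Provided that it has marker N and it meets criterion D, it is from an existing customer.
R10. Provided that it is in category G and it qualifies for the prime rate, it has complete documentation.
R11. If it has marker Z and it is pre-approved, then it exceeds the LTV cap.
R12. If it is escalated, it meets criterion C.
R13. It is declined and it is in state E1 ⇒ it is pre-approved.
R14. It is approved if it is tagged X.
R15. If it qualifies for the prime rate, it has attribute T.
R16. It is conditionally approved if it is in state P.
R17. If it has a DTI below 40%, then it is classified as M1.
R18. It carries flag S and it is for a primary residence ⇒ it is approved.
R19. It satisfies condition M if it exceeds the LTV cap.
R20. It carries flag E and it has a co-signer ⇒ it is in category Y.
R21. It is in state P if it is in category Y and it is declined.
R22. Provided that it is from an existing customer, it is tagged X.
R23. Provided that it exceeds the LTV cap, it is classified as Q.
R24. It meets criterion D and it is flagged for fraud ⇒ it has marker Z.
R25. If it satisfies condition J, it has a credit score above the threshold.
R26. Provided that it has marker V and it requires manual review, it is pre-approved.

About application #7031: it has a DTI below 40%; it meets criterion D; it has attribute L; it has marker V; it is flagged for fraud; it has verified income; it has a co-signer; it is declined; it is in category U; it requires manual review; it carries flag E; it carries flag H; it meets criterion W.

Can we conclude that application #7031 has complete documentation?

By R17 (it has a DTI below 40%): it is classified as M1.
By R20 (it carries flag E, it has a co-signer): it is in category Y.
By R21 (it is in category Y, it is declined): it is in state P.
By R24 (it meets criterion D, it is flagged for fraud): it has marker Z.
By R26 (it has marker V, it requires manual review): it is pre-approved.
By R3 (it is classified as M1, it has attribute L, it is in category U): it is classified as K.
By R11 (it has marker Z, it is pre-approved): it exceeds the LTV cap.
By R16 (it is in state P): it is conditionally approved.
By R19 (it exceeds the LTV cap): it satisfies condition M.
By R1 (it is classified as K, it has marker V): it has marker N.
By R8 (it satisfies condition M, it carries flag H, it is conditionally approved): it carries flag S.
By R9 (it has marker N, it meets criterion D): it is from an existing customer.
By R22 (it is from an existing customer): it is tagged X.
By R6 (it carries flag S): it qualifies for the prime rate.
By R14 (it is tagged X): it is approved.
By R5 (it is approved, it has a co-signer): it is in category G.
By R10 (it is in category G, it qualifies for the prime rate): it has complete documentation.

Yes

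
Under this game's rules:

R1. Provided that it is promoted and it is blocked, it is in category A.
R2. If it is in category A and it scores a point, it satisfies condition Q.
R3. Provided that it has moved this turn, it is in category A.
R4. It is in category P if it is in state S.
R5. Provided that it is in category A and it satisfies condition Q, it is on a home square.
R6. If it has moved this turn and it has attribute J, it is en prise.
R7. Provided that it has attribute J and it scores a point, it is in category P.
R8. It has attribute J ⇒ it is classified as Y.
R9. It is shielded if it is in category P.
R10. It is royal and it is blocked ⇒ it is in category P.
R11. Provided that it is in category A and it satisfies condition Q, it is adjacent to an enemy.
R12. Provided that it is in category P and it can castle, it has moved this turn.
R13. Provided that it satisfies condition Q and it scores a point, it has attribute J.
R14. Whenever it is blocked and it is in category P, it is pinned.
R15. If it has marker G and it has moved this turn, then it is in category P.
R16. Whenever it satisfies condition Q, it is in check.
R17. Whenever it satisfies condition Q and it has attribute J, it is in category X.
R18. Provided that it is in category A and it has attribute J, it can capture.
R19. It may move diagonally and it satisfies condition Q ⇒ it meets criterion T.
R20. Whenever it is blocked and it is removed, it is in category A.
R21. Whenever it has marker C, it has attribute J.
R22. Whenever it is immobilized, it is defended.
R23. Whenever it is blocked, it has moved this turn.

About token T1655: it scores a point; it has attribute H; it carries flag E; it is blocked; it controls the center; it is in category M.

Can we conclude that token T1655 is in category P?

By R23 (it is blocked): it has moved this turn.
By R3 (it has moved this turn): it is in category A.
By R2 (it is in category A, it scores a point): it satisfies condition Q.
By R13 (it satisfies condition Q, it scores a point): it has attribute J.
By R7 (it has attribute J, it scores a point): it is in category P.

Yes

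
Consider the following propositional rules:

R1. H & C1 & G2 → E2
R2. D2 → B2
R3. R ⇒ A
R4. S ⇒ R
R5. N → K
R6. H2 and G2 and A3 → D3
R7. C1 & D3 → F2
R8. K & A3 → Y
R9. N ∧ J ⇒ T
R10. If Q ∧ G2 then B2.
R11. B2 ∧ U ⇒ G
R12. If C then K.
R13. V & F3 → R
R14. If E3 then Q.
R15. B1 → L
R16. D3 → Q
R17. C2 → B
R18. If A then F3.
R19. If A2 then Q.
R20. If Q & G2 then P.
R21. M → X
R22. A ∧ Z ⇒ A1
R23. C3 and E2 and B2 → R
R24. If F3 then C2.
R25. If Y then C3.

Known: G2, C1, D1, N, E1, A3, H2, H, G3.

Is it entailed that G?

No

Forward chaining from the given facts derives: E2, K, D3, F2, Y, Q, P, C3, B2, R, A, F3, C2, B.
The only rule concluding G is R11, which needs U; that is never established.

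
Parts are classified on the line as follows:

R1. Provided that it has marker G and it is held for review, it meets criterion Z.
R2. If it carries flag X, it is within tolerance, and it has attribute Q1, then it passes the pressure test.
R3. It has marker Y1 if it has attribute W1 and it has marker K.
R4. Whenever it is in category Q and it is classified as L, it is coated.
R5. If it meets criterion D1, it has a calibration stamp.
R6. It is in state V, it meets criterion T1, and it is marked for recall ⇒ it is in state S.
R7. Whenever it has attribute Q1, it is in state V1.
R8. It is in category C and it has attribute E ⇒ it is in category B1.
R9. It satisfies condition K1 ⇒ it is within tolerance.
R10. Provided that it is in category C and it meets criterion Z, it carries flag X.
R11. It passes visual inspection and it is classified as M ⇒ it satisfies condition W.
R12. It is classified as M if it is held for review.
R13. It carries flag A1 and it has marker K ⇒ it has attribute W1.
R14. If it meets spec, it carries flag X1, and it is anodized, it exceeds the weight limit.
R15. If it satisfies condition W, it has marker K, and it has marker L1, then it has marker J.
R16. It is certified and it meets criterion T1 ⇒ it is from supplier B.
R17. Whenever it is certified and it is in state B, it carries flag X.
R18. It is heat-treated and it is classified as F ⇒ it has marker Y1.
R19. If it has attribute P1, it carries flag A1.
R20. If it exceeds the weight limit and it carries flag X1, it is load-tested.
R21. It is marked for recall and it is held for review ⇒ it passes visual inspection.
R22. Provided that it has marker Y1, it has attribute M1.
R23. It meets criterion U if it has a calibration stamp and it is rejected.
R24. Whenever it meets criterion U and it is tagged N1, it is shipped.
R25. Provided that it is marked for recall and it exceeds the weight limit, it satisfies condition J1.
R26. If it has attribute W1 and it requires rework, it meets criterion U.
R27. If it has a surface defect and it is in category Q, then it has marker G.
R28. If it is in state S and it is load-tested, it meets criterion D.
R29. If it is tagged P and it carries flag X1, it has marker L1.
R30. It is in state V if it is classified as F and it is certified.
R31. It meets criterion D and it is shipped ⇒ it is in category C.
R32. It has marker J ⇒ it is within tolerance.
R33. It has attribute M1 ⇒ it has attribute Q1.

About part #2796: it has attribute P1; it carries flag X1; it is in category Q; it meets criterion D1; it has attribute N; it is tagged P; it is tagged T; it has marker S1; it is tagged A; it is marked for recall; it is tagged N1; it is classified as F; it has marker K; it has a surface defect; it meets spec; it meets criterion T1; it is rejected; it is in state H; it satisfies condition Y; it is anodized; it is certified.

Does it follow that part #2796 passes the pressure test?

Forward chaining from the given facts derives: has a calibration stamp, exceeds the weight limit, is from supplier B, carries flag A1, is load-tested, meets criterion U, is shipped, satisfies condition J1, has marker G, has marker L1, is in state V, is in state S, has attribute W1, meets criterion D, is in category C, has marker Y1, has attribute M1, has attribute Q1, is in state V1.
The only rule concluding "it passes the pressure test" is R2, which needs "it carries flag X"; that is never established.

No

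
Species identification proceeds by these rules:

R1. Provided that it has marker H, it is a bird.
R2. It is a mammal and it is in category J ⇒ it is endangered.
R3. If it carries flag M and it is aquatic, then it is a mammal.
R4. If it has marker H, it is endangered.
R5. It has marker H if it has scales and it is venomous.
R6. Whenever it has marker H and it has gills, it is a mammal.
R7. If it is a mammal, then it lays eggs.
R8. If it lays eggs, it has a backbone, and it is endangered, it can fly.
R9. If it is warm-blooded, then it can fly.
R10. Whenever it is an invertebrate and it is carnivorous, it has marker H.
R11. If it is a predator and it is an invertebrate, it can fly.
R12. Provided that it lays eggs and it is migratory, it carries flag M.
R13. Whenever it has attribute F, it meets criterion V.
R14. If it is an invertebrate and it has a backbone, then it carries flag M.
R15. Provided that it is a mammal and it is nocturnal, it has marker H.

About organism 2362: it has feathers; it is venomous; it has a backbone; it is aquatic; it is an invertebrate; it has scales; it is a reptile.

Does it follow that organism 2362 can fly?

By R5 (it has scales, it is venomous): it has marker H.
By R14 (it is an invertebrate, it has a backbone): it carries flag M.
By R3 (it carries flag M, it is aquatic): it is a mammal.
By R4 (it has marker H): it is endangered.
By R7 (it is a mammal): it lays eggs.
By R8 (it lays eggs, it has a backbone, it is endangered): it can fly.

Yes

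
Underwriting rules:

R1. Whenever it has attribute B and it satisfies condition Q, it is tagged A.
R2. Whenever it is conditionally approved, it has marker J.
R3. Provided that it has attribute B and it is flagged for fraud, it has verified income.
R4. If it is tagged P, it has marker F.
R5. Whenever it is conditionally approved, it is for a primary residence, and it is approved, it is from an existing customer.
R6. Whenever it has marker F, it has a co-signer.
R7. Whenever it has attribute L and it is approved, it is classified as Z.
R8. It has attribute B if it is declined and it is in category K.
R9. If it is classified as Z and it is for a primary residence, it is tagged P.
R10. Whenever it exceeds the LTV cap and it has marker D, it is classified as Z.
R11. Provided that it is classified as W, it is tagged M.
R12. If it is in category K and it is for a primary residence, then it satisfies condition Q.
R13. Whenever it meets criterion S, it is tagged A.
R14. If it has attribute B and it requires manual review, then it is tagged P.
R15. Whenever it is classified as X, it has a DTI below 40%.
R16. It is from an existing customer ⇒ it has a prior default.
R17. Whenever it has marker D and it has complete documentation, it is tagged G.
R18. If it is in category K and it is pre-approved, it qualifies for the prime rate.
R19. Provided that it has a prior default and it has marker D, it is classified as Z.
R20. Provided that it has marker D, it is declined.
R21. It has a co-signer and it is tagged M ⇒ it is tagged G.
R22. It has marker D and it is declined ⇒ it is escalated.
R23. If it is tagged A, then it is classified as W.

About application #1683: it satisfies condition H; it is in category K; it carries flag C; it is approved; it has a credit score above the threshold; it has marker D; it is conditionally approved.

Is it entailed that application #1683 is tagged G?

Forward chaining from the given facts derives: has marker J, is declined, is escalated, has attribute B.
Rules concluding "it is tagged G": R17 needs "it has complete documentation"; R21 needs "it has a co-signer" — none of these are established.

No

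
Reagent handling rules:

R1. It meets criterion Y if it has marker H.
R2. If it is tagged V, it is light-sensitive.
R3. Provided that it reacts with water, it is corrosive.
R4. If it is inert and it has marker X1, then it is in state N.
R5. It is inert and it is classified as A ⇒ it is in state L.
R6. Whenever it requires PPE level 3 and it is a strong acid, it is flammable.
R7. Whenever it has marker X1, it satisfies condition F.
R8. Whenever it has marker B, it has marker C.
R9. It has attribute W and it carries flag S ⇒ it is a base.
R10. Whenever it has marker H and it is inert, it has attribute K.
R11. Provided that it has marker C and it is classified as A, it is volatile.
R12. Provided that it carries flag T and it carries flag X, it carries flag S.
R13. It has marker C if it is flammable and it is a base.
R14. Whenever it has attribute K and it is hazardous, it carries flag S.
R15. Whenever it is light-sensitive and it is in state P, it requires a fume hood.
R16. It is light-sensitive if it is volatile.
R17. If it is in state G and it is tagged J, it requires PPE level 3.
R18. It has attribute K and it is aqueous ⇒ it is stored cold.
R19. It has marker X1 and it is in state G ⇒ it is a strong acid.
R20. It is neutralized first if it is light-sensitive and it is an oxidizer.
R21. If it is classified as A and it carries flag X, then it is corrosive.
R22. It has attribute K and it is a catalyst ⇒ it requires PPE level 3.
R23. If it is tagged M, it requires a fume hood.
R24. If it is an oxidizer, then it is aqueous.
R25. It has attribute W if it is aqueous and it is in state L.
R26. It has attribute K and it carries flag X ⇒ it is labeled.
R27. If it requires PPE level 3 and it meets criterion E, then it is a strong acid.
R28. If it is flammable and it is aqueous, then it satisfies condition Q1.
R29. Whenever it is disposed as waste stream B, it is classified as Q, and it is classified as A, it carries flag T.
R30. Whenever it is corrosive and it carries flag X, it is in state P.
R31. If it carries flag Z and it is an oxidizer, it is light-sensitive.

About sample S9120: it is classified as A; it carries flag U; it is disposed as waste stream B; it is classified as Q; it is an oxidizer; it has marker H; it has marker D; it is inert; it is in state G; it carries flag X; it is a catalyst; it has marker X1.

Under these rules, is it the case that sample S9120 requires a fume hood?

Yes

By R5 (it is inert, it is classified as A): it is in state L.
By R10 (it has marker H, it is inert): it has attribute K.
By R19 (it has marker X1, it is in state G): it is a strong acid.
By R21 (it is classified as A, it carries flag X): it is corrosive.
By R22 (it has attribute K, it is a catalyst): it requires PPE level 3.
By R24 (it is an oxidizer): it is aqueous.
By R25 (it is aqueous, it is in state L): it has attribute W.
By R29 (it is disposed as waste stream B, it is classified as Q, it is classified as A): it carries flag T.
By R30 (it is corrosive, it carries flag X): it is in state P.
By R6 (it requires PPE level 3, it is a strong acid): it is flammable.
By R12 (it carries flag T, it carries flag X): it carries flag S.
By R9 (it has attribute W, it carries flag S): it is a base.
By R13 (it is flammable, it is a base): it has marker C.
By R11 (it has marker C, it is classified as A): it is volatile.
By R16 (it is volatile): it is light-sensitive.
By R15 (it is light-sensitive, it is in state P): it requires a fume hood.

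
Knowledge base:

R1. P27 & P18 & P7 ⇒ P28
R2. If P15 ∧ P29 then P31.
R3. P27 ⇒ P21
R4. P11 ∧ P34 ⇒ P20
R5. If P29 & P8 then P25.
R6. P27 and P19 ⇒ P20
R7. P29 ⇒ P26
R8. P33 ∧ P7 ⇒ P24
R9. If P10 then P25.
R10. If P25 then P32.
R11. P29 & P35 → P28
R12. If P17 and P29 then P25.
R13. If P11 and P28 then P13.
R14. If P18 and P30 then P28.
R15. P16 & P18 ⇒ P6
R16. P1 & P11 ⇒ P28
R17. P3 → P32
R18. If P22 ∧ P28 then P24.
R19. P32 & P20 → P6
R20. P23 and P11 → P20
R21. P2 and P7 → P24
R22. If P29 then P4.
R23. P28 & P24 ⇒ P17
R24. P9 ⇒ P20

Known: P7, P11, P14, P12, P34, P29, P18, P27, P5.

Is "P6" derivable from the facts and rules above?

Forward chaining from the given facts derives: P28, P21, P20, P26, P13, P4.
Rules concluding P6: R15 needs P16; R19 needs P32 — none of these are established.

No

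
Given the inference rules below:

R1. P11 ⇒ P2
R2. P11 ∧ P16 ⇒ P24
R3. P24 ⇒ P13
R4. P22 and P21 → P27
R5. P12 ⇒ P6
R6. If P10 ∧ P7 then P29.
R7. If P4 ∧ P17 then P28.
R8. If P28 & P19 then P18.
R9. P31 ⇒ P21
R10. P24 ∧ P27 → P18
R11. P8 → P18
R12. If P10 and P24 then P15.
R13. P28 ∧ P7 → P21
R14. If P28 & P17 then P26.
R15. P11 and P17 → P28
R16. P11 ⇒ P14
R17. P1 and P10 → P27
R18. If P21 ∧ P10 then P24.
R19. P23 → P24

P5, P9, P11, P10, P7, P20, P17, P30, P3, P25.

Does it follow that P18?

No

Forward chaining from the given facts derives: P2, P29, P28, P14, P21, P26, P24, P13, P15.
Rules concluding P18: R8 needs P19; R10 needs P27; R11 needs P8 — none of these are established.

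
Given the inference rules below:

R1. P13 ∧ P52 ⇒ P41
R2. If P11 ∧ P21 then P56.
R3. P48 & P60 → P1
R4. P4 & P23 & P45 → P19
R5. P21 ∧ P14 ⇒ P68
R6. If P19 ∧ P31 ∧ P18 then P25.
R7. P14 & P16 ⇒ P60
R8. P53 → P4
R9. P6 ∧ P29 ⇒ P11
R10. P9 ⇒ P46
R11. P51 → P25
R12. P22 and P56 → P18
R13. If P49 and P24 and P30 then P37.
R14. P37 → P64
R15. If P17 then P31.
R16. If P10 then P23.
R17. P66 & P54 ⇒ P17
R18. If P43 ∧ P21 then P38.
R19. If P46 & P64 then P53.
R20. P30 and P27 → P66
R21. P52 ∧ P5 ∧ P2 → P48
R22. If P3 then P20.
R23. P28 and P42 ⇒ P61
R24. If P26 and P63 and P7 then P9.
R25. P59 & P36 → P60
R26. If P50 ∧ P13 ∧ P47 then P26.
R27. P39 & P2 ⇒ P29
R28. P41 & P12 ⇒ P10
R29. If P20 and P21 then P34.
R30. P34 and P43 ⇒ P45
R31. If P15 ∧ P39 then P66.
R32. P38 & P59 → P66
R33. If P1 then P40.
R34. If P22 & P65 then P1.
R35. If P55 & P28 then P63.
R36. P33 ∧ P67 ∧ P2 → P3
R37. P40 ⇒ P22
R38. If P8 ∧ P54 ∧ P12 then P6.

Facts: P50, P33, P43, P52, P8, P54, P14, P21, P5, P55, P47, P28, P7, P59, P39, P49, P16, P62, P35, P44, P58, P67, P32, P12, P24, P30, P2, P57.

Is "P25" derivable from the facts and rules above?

Forward chaining from the given facts derives: P68, P60, P37, P64, P38, P48, P29, P66, P63, P3, P6, P1, P11, P17, P20, P34, P45, P40, P22, P56, P18, P31.
Rules concluding P25: R6 needs P19; R11 needs P51 — none of these are established.

No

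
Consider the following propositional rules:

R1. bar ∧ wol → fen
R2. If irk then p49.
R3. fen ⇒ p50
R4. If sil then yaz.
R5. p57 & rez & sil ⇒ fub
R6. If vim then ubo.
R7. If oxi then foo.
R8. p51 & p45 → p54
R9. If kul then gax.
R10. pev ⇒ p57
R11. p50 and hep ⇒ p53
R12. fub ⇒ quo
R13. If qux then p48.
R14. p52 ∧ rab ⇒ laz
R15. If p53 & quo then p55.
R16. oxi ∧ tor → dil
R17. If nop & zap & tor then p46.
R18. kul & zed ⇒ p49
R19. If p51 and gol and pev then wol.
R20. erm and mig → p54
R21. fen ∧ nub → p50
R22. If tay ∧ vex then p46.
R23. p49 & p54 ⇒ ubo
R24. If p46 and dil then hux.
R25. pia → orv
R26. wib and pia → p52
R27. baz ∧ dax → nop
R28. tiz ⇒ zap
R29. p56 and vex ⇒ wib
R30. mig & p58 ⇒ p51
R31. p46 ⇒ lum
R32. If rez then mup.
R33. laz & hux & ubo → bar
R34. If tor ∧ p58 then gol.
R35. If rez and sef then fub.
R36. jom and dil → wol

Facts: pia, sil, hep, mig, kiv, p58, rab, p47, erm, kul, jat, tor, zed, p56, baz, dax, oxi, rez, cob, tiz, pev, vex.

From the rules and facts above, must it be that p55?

p57  (by R10: pev)
dil  (by R16: oxi, tor)
p49  (by R18: kul, zed)
p54  (by R20: erm, mig)
ubo  (by R23: p49, p54)
nop  (by R27: baz, dax)
zap  (by R28: tiz)
wib  (by R29: p56, vex)
p51  (by R30: mig, p58)
gol  (by R34: tor, p58)
fub  (by R5: p57, rez, sil)
quo  (by R12: fub)
p46  (by R17: nop, zap, tor)
wol  (by R19: p51, gol, pev)
hux  (by R24: p46, dil)
p52  (by R26: wib, pia)
laz  (by R14: p52, rab)
bar  (by R33: laz, hux, ubo)
fen  (by R1: bar, wol)
p50  (by R3: fen)
p53  (by R11: p50, hep)
p55  (by R15: p53, quo)

Yes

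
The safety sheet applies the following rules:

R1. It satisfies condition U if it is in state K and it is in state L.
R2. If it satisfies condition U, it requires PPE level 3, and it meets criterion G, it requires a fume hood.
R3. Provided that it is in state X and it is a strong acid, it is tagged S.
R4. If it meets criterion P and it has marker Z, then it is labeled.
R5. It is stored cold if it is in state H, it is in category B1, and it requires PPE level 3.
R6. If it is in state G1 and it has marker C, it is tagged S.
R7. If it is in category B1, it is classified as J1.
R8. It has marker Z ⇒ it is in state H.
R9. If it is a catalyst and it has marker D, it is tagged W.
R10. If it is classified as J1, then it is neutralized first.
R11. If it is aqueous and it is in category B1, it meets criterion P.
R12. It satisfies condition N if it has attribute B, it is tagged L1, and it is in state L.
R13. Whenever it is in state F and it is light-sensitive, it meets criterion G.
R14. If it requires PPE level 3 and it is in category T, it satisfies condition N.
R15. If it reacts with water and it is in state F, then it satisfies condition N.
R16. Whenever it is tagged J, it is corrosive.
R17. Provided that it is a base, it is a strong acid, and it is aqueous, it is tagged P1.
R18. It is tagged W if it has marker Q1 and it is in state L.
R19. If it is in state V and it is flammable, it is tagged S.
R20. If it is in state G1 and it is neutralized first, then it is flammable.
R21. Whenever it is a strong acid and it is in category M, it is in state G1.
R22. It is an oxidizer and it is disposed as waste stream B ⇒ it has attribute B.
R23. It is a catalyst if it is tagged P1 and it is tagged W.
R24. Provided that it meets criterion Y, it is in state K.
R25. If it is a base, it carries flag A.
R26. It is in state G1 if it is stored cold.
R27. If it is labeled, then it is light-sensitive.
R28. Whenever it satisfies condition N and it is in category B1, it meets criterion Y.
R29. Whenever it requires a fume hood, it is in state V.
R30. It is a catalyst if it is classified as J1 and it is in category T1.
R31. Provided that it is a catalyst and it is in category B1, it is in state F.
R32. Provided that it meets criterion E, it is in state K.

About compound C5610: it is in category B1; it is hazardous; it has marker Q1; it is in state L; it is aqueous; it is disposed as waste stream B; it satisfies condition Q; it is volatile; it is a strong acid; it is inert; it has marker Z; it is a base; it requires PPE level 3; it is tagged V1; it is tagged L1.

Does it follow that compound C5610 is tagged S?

No

Forward chaining from the given facts derives: is classified as J1, is in state H, is neutralized first, meets criterion P, is tagged P1, is tagged W, is a catalyst, carries flag A, is in state F, is labeled, is stored cold, is in state G1, is light-sensitive, meets criterion G, is flammable.
Rules concluding "it is tagged S": R3 needs "it is in state X"; R6 needs "it has marker C"; R19 needs "it is in state V" — none of these are established.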